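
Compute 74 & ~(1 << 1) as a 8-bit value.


74 & ~(1 << 1) = 72

72


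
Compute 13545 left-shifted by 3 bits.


0b11010011101001 << 3 = 0b11010011101001000 = 108360

108360


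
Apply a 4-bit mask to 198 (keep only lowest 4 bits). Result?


198 & 15 = 6

6


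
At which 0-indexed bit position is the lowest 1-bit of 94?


0b1011110. Lowest set bit at position 1

1


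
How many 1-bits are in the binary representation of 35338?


0b1000101000001010 has 5 set bits

5


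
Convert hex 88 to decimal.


88 hex = 136 decimal

136


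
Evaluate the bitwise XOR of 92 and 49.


0b1011100 ^ 0b110001 = 0b1101101 = 109

109


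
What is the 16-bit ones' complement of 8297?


8297 ^ 65535 = 57238

57238


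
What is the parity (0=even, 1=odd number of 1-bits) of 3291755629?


0b11000100001101000011010001101101 has 14 ones => parity 0

0


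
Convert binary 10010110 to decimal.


10010110 in decimal = 150

150


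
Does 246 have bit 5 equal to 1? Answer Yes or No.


0b11110110, bit 5 = 1. Yes

Yes


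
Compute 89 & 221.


0b1011001 & 0b11011101 = 0b1011001 = 89

89


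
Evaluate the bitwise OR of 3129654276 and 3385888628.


0b10111010100010101011110000000100 | 0b11001001110100001000111101110100 = 0b11111011110110101011111101110100 = 4225417076

4225417076


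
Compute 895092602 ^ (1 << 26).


895092602 ^ (1 << 26) = 895092602 ^ 67108864 = 827983738

827983738


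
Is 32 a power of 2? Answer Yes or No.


0b100000. Only one bit set => Yes

Yes


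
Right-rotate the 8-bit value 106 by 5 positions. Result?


Rotate 0b1101010 right by 5 (8-bit) = 0b1010011 = 83

83


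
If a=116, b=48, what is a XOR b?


116 ^ 48 = 68

68


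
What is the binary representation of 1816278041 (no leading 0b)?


1816278041 = 1101100010000100011010000011001 in binary

1101100010000100011010000011001


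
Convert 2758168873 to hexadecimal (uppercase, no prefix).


2758168873 = A4665129 hex

A4665129


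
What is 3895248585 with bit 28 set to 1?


3895248585 | (1 << 28) = 3895248585 | 268435456 = 4163684041

4163684041


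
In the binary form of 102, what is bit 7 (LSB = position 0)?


0b1100110, position 7 = 0

0


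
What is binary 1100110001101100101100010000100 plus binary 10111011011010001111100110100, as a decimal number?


1100110001101100101100010000100 + 10111011011010001111100110100 = 1111101101000110111011110111000 = 2107865016

2107865016


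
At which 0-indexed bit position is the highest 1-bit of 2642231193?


0b10011101011111010011111110011001. Highest set bit at position 31

31


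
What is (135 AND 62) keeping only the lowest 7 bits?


Step 1: 135 & 62 = 6
Step 2: 6 & 127 = 6

6


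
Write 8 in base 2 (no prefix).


8 = 1000 in binary

1000


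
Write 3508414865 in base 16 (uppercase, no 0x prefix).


3508414865 = D11E2991 hex

D11E2991


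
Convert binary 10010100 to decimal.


10010100 in decimal = 148

148


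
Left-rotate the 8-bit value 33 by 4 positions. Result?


Rotate 0b100001 left by 4 (8-bit) = 0b10010 = 18

18


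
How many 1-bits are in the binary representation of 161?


0b10100001 has 3 set bits

3


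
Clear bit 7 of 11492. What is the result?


11492 & ~(1 << 7) = 11364

11364


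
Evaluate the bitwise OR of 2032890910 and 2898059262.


0b1111001001010110111010000011110 | 0b10101100101111001101111111111110 = 0b11111101101111111111111111111110 = 4257218558

4257218558


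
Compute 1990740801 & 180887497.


0b1110110101010000100101101000001 & 0b1010110010000001111111001001 = 0b10100010000000101101000001 = 42470209

42470209


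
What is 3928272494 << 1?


0b11101010001001001010111001101110 << 1 = 0b111010100010010010101110011011100 = 7856544988

7856544988


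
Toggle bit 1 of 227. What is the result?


227 ^ (1 << 1) = 227 ^ 2 = 225

225


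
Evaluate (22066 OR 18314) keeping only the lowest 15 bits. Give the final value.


Step 1: 22066 | 18314 = 22458
Step 2: 22458 & 32767 = 22458

22458


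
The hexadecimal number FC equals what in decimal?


FC hex = 252 decimal

252


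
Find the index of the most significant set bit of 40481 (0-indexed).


0b1001111000100001. Highest set bit at position 15

15


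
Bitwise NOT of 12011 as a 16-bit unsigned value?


~0b10111011101011 = 0b1101000100010100 = 53524 (16-bit unsigned)

53524


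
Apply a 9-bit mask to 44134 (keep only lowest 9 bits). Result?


44134 & 511 = 102

102


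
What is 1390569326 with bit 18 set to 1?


1390569326 | (1 << 18) = 1390569326 | 262144 = 1390831470

1390831470


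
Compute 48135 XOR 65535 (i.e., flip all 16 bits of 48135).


48135 ^ 65535 = 17400

17400


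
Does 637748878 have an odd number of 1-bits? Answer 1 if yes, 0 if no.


0b100110000000110100011010001110 has 12 ones => parity 0

0


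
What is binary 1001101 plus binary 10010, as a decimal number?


1001101 + 10010 = 1011111 = 95

95


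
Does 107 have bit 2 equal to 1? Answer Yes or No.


0b1101011, bit 2 = 0. No

No


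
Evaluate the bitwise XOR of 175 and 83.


0b10101111 ^ 0b1010011 = 0b11111100 = 252

252


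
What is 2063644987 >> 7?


0b1111011000000001011100100111011 >> 7 = 0b111101100000000101110010 = 16122226

16122226


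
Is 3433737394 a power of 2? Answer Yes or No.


0b11001100101010101010110010110010. Multiple bits set => No

No


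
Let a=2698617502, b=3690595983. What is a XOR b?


2698617502 ^ 3690595983 = 2065933329

2065933329


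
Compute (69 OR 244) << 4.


Step 1: 69 | 244 = 245
Step 2: 245 << 4 = 3920

3920


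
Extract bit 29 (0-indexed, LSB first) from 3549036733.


0b11010011100010100000000010111101, position 29 = 0

0


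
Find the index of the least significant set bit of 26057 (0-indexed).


0b110010111001001. Lowest set bit at position 0

0


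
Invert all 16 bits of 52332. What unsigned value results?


52332 ^ 65535 = 13203

13203


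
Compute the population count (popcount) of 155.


0b10011011 has 5 set bits

5


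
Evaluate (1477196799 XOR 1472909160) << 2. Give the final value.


Step 1: 1477196799 ^ 1472909160 = 264696983
Step 2: 264696983 << 2 = 1058787932

1058787932


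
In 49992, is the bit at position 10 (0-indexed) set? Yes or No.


0b1100001101001000, bit 10 = 0. No

No


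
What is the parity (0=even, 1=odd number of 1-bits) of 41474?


0b1010001000000010 has 4 ones => parity 0

0


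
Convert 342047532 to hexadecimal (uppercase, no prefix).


342047532 = 14633B2C hex

14633B2C


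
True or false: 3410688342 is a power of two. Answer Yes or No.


0b11001011010010101111100101010110. Multiple bits set => No

No


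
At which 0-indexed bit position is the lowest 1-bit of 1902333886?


0b1110001011000110100111110111110. Lowest set bit at position 1

1


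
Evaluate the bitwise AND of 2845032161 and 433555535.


0b10101001100100111011111011100001 & 0b11001110101111000100001001111 = 0b1001100100111000100001000001 = 160663617

160663617


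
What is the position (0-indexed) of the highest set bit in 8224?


0b10000000100000. Highest set bit at position 13

13


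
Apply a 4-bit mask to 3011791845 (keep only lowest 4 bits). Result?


3011791845 & 15 = 5

5


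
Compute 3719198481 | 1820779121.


0b11011101101011100111011100010001 | 0b1101100100001101110001001110001 = 0b11111101101011101111011101110001 = 4256102257

4256102257


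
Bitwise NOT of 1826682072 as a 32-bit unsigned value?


~0b1101100111000001111010011011000 = 0b10010011000111110000101100100111 = 2468285223 (32-bit unsigned)

2468285223


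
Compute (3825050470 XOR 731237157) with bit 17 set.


Step 1: 3825050470 ^ 731237157 = 3362285635
Step 2: 3362285635 | (1 << 17) = 3362285635 | 131072 = 3362416707

3362416707


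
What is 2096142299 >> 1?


0b1111100111100001001011111011011 >> 1 = 0b111110011110000100101111101101 = 1048071149

1048071149


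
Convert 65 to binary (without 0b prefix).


65 = 1000001 in binary

1000001


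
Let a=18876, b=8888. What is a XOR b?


18876 ^ 8888 = 27396

27396


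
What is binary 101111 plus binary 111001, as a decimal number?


101111 + 111001 = 1101000 = 104

104


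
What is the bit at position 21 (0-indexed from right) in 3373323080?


0b11001001000100001101001101001000, position 21 = 0

0


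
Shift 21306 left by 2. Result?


0b101001100111010 << 2 = 0b10100110011101000 = 85224

85224


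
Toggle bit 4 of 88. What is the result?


88 ^ (1 << 4) = 88 ^ 16 = 72

72


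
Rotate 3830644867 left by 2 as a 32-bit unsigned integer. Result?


Rotate 0b11100100010100110000000010000011 left by 2 (32-bit) = 0b10010001010011000000001000001111 = 2437677583

2437677583


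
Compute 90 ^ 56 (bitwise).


0b1011010 ^ 0b111000 = 0b1100010 = 98

98


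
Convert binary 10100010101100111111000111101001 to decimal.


10100010101100111111000111101001 in decimal = 2729701865

2729701865


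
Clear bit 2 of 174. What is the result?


174 & ~(1 << 2) = 170

170


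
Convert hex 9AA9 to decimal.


9AA9 hex = 39593 decimal

39593


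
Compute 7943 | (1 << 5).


7943 | (1 << 5) = 7943 | 32 = 7975

7975


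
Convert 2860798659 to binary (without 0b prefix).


2860798659 = 10101010100001000101001011000011 in binary

10101010100001000101001011000011


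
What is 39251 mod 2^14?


39251 & 16383 = 6483

6483


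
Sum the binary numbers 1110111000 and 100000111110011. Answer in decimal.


1110111000 + 100000111110011 = 100010110101011 = 17835

17835


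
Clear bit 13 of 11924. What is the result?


11924 & ~(1 << 13) = 3732

3732


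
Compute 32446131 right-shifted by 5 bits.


0b1111011110001011010110011 >> 5 = 0b11110111100010110101 = 1013941

1013941


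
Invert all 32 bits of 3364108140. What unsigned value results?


3364108140 ^ 4294967295 = 930859155

930859155


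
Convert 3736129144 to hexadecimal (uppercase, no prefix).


3736129144 = DEB0CE78 hex

DEB0CE78


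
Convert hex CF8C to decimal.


CF8C hex = 53132 decimal

53132


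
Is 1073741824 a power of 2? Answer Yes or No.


0b1000000000000000000000000000000. Only one bit set => Yes

Yes


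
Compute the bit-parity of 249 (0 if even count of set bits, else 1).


0b11111001 has 6 ones => parity 0

0


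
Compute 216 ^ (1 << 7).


216 ^ (1 << 7) = 216 ^ 128 = 88

88


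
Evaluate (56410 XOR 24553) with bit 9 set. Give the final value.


Step 1: 56410 ^ 24553 = 33715
Step 2: 33715 | (1 << 9) = 33715 | 512 = 33715

33715


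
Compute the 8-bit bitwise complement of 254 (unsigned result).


~0b11111110 = 0b1 = 1 (8-bit unsigned)

1


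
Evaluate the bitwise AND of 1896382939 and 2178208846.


0b1110001000010001000000111011011 & 0b10000001110101001101010001001110 = 0b1000000001000000001001010 = 16810058

16810058


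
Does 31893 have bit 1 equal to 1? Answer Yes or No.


0b111110010010101, bit 1 = 0. No

No


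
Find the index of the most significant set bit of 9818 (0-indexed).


0b10011001011010. Highest set bit at position 13

13


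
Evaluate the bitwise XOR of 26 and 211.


0b11010 ^ 0b11010011 = 0b11001001 = 201

201


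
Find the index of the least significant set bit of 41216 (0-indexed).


0b1010000100000000. Lowest set bit at position 8

8


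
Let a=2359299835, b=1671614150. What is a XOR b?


2359299835 ^ 1671614150 = 4009934909

4009934909


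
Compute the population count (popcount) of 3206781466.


0b10111111001000111001101000011010 has 17 set bits

17


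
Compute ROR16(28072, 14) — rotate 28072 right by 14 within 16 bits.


Rotate 0b110110110101000 right by 14 (16-bit) = 0b1011011010100001 = 46753

46753


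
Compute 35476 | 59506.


0b1000101010010100 | 0b1110100001110010 = 0b1110101011110110 = 60150

60150


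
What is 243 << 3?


0b11110011 << 3 = 0b11110011000 = 1944

1944


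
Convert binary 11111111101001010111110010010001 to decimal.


11111111101001010111110010010001 in decimal = 4289035409

4289035409


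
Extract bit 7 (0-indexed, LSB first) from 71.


0b1000111, position 7 = 0

0


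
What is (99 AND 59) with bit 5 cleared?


Step 1: 99 & 59 = 35
Step 2: 35 & ~(1 << 5) = 3

3


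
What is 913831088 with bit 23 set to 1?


913831088 | (1 << 23) = 913831088 | 8388608 = 922219696

922219696


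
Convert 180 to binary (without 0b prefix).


180 = 10110100 in binary

10110100


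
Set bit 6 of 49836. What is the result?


49836 | (1 << 6) = 49836 | 64 = 49900

49900


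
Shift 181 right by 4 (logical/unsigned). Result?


0b10110101 >> 4 = 0b1011 = 11

11


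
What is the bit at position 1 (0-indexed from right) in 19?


0b10011, position 1 = 1

1


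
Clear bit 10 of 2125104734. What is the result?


2125104734 & ~(1 << 10) = 2125103710

2125103710


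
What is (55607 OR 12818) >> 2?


Step 1: 55607 | 12818 = 64311
Step 2: 64311 >> 2 = 16077

16077


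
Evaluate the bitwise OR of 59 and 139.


0b111011 | 0b10001011 = 0b10111011 = 187

187


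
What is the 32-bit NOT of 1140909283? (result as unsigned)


~0b1000100000000001110010011100011 = 0b10111011111111110001101100011100 = 3154058012 (32-bit unsigned)

3154058012


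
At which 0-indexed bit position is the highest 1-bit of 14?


0b1110. Highest set bit at position 3

3


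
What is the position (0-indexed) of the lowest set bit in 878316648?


0b110100010110100000110001101000. Lowest set bit at position 3

3


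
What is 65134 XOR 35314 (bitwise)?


0b1111111001101110 ^ 0b1000100111110010 = 0b111011110011100 = 30620

30620


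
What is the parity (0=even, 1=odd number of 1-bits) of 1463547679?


0b1010111001110111111011100011111 has 22 ones => parity 0

0


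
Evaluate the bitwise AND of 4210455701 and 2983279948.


0b11111010111101100111010010010101 & 0b10110001110100010011110101001100 = 0b10110000110100000011010000000100 = 2966434820

2966434820


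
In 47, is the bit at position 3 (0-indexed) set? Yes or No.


0b101111, bit 3 = 1. Yes

Yes


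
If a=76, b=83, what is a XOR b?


76 ^ 83 = 31

31


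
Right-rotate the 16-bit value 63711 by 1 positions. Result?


Rotate 0b1111100011011111 right by 1 (16-bit) = 0b1111110001101111 = 64623

64623


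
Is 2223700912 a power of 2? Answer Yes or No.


0b10000100100010101111101110110000. Multiple bits set => No

No


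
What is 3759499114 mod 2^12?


3759499114 & 4095 = 1898

1898


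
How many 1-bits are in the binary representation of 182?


0b10110110 has 5 set bits

5


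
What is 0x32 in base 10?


32 hex = 50 decimal

50


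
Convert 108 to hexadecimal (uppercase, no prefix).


108 = 6C hex

6C


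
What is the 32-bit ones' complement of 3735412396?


3735412396 ^ 4294967295 = 559554899

559554899


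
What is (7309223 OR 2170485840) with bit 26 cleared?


Step 1: 7309223 | 2170485840 = 2172649463
Step 2: 2172649463 & ~(1 << 26) = 2172649463

2172649463


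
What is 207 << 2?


0b11001111 << 2 = 0b1100111100 = 828

828


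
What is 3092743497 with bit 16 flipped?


3092743497 ^ (1 << 16) = 3092743497 ^ 65536 = 3092677961

3092677961


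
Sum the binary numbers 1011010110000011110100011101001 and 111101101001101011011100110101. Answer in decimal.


1011010110000011110100011101001 + 111101101001101011011100110101 = 10011000011010001010000000011110 = 2556993566

2556993566


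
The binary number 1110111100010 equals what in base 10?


1110111100010 in decimal = 7650

7650


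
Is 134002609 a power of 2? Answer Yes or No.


0b111111111001011011110110001. Multiple bits set => No

No


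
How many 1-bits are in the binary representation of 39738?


0b1001101100111010 has 9 set bits

9


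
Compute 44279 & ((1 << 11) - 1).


44279 & 2047 = 1271

1271


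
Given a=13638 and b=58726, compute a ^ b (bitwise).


13638 ^ 58726 = 53280

53280


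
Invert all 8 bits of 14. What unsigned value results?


14 ^ 255 = 241

241


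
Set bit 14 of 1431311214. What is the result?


1431311214 | (1 << 14) = 1431311214 | 16384 = 1431327598

1431327598


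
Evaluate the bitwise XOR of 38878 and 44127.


0b1001011111011110 ^ 0b1010110001011111 = 0b11101110000001 = 15233

15233


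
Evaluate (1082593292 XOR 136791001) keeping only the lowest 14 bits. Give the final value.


Step 1: 1082593292 ^ 136791001 = 1218466773
Step 2: 1218466773 & 16383 = 5077

5077


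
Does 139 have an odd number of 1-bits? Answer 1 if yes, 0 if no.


0b10001011 has 4 ones => parity 0

0


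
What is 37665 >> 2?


0b1001001100100001 >> 2 = 0b10010011001000 = 9416

9416


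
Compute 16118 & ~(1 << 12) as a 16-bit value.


16118 & ~(1 << 12) = 12022

12022


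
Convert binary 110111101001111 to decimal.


110111101001111 in decimal = 28495

28495


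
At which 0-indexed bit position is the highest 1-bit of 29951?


0b111010011111111. Highest set bit at position 14

14


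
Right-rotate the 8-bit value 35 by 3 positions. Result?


Rotate 0b100011 right by 3 (8-bit) = 0b1100100 = 100

100


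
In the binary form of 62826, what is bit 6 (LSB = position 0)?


0b1111010101101010, position 6 = 1

1


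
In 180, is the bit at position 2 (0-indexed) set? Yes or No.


0b10110100, bit 2 = 1. Yes

Yes


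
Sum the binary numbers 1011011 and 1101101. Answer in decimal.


1011011 + 1101101 = 11001000 = 200

200


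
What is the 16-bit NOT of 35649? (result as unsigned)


~0b1000101101000001 = 0b111010010111110 = 29886 (16-bit unsigned)

29886


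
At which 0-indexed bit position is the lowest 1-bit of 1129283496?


0b1000011010011110111111110101000. Lowest set bit at position 3

3


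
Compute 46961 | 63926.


0b1011011101110001 | 0b1111100110110110 = 0b1111111111110111 = 65527

65527


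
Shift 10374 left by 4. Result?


0b10100010000110 << 4 = 0b101000100001100000 = 165984

165984


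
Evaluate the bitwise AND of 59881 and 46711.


0b1110100111101001 & 0b1011011001110111 = 0b1010000001100001 = 41057

41057


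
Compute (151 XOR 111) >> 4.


Step 1: 151 ^ 111 = 248
Step 2: 248 >> 4 = 15

15


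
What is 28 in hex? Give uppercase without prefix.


28 = 1C hex

1C


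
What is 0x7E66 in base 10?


7E66 hex = 32358 decimal

32358


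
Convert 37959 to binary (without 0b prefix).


37959 = 1001010001000111 in binary

1001010001000111


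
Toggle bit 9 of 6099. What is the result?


6099 ^ (1 << 9) = 6099 ^ 512 = 5587

5587


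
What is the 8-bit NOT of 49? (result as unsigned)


~0b110001 = 0b11001110 = 206 (8-bit unsigned)

206


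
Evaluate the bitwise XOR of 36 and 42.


0b100100 ^ 0b101010 = 0b1110 = 14

14


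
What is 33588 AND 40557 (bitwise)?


0b1000001100110100 & 0b1001111001101101 = 0b1000001000100100 = 33316

33316


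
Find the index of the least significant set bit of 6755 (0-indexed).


0b1101001100011. Lowest set bit at position 0

0


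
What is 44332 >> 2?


0b1010110100101100 >> 2 = 0b10101101001011 = 11083

11083


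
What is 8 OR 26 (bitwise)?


0b1000 | 0b11010 = 0b11010 = 26

26


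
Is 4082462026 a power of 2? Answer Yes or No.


0b11110011010101010110110101001010. Multiple bits set => No

No


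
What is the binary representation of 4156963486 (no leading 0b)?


4156963486 = 11110111110001100011101010011110 in binary

11110111110001100011101010011110


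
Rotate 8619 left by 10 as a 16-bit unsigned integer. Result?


Rotate 0b10000110101011 left by 10 (16-bit) = 0b1010110010000110 = 44166

44166


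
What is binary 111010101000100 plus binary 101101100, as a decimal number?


111010101000100 + 101101100 = 111011010110000 = 30384

30384


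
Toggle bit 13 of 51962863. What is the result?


51962863 ^ (1 << 13) = 51962863 ^ 8192 = 51954671

51954671


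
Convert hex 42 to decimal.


42 hex = 66 decimal

66


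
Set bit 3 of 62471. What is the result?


62471 | (1 << 3) = 62471 | 8 = 62479

62479


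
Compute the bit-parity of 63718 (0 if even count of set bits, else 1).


0b1111100011100110 has 10 ones => parity 0

0


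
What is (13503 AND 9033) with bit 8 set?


Step 1: 13503 & 9033 = 8201
Step 2: 8201 | (1 << 8) = 8201 | 256 = 8457

8457


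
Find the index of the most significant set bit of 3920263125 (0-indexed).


0b11101001101010100111011111010101. Highest set bit at position 31

31


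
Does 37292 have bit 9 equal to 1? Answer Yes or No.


0b1001000110101100, bit 9 = 0. No

No


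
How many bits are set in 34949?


0b1000100010000101 has 5 set bits

5


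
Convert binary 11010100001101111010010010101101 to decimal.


11010100001101111010010010101101 in decimal = 3560416429

3560416429


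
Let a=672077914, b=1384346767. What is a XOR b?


672077914 ^ 1384346767 = 2056023253

2056023253


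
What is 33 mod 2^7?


33 & 127 = 33

33


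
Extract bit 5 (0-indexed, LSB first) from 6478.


0b1100101001110, position 5 = 0

0


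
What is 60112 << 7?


0b1110101011010000 << 7 = 0b11101010110100000000000 = 7694336

7694336


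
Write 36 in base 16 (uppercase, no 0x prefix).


36 = 24 hex

24


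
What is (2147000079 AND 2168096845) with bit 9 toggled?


Step 1: 2147000079 & 2168096845 = 20482061
Step 2: 20482061 ^ (1 << 9) = 20482061 ^ 512 = 20482573

20482573


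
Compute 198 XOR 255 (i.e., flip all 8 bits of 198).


198 ^ 255 = 57

57


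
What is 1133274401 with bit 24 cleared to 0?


1133274401 & ~(1 << 24) = 1116497185

1116497185


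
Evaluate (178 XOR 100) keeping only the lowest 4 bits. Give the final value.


Step 1: 178 ^ 100 = 214
Step 2: 214 & 15 = 6

6


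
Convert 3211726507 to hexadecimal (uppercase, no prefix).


3211726507 = BF6F0EAB hex

BF6F0EAB


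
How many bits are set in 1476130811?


0b1010111111110111111011111111011 has 26 set bits

26


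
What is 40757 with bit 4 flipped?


40757 ^ (1 << 4) = 40757 ^ 16 = 40741

40741


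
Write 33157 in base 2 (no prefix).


33157 = 1000000110000101 in binary

1000000110000101


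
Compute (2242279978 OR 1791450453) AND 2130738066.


Step 1: 2242279978 | 1791450453 = 4024926079
Step 2: 4024926079 & 2130738066 = 1862302482

1862302482


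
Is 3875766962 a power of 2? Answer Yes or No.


0b11100111000000111000001010110010. Multiple bits set => No

No


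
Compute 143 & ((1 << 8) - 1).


143 & 255 = 143

143


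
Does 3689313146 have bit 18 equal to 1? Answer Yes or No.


0b11011011111001100111001101111010, bit 18 = 1. Yes

Yes


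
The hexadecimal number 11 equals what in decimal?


11 hex = 17 decimal

17


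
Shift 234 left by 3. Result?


0b11101010 << 3 = 0b11101010000 = 1872

1872


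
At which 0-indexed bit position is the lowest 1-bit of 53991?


0b1101001011100111. Lowest set bit at position 0

0


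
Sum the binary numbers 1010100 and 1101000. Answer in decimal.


1010100 + 1101000 = 10111100 = 188

188


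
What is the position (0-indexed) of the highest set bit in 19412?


0b100101111010100. Highest set bit at position 14

14


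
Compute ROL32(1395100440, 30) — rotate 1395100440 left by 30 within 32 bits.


Rotate 0b1010011001001111000101100011000 left by 30 (32-bit) = 0b10100110010011110001011000110 = 348775110

348775110


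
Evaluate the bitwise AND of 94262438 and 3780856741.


0b101100111100101010010100110 & 0b11100001010110110100101110100101 = 0b1000110100100000010100100 = 18497700

18497700


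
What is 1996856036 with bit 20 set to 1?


1996856036 | (1 << 20) = 1996856036 | 1048576 = 1997904612

1997904612


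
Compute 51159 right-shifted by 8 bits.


0b1100011111010111 >> 8 = 0b11000111 = 199

199


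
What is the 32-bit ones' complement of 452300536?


452300536 ^ 4294967295 = 3842666759

3842666759


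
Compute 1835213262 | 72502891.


0b1101101011000110010000111001110 | 0b100010100100100111001101011 = 0b1101101011100110110111111101111 = 1836281839

1836281839


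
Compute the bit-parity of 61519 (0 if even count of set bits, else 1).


0b1111000001001111 has 9 ones => parity 1

1


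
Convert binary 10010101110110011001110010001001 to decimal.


10010101110110011001110010001001 in decimal = 2514066569

2514066569


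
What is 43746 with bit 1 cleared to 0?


43746 & ~(1 << 1) = 43744

43744


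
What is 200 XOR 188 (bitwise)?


0b11001000 ^ 0b10111100 = 0b1110100 = 116

116


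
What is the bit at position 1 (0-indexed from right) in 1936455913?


0b1110011011010111111100011101001, position 1 = 0

0


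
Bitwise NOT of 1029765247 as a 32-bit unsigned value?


~0b111101011000001111100001111111 = 0b11000010100111110000011110000000 = 3265202048 (32-bit unsigned)

3265202048


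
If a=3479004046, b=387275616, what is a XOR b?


3479004046 ^ 387275616 = 3628611822

3628611822


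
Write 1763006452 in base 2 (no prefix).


1763006452 = 1101001000101010101011111110100 in binary

1101001000101010101011111110100


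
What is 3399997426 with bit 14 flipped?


3399997426 ^ (1 << 14) = 3399997426 ^ 16384 = 3399981042

3399981042


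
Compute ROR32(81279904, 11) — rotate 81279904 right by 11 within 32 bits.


Rotate 0b100110110000011101110100000 right by 11 (32-bit) = 0b1110100000000001001101100000111 = 1946196743

1946196743


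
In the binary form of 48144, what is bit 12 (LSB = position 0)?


0b1011110000010000, position 12 = 1

1


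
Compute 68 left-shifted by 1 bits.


0b1000100 << 1 = 0b10001000 = 136

136


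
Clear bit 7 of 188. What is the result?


188 & ~(1 << 7) = 60

60


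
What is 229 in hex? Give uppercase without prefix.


229 = E5 hex

E5


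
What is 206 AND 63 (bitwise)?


0b11001110 & 0b111111 = 0b1110 = 14

14


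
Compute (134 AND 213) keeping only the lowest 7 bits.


Step 1: 134 & 213 = 132
Step 2: 132 & 127 = 4

4


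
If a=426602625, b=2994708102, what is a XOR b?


426602625 ^ 2994708102 = 2870144519

2870144519


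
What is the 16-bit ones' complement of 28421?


28421 ^ 65535 = 37114

37114


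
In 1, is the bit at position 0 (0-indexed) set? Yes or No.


0b1, bit 0 = 1. Yes

Yes


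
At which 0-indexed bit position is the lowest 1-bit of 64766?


0b1111110011111110. Lowest set bit at position 1

1


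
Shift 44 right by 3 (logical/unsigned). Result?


0b101100 >> 3 = 0b101 = 5

5


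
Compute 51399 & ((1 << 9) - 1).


51399 & 511 = 199

199


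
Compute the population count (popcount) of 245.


0b11110101 has 6 set bits

6


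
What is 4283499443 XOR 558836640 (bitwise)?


0b11111111010100010000001110110011 ^ 0b100001010011110010101110100000 = 0b11011110000111100010100000010011 = 3726518291

3726518291


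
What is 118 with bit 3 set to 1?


118 | (1 << 3) = 118 | 8 = 126

126


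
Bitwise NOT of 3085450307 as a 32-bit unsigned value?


~0b10110111111010000011110001000011 = 0b1001000000101111100001110111100 = 1209516988 (32-bit unsigned)

1209516988


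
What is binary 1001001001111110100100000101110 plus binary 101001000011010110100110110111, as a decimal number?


1001001001111110100100000101110 + 101001000011010110100110110111 = 1110010010011001011000111100101 = 1917628901

1917628901


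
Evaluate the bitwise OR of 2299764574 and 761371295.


0b10001001000100111001111101011110 | 0b101101011000011001101010011111 = 0b10101101011100111001111111011111 = 2910035935

2910035935


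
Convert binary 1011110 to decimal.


1011110 in decimal = 94

94


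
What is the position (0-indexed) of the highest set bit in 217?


0b11011001. Highest set bit at position 7

7


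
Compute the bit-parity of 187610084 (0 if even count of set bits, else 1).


0b1011001011101011001111100100 has 16 ones => parity 0

0


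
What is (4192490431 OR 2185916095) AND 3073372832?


Step 1: 4192490431 | 2185916095 = 4226711487
Step 2: 4226711487 & 3073372832 = 3006165664

3006165664


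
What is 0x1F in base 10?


1F hex = 31 decimal

31


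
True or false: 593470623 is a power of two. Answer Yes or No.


0b100011010111111010010010011111. Multiple bits set => No

No


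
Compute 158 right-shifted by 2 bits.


0b10011110 >> 2 = 0b100111 = 39

39


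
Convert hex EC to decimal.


EC hex = 236 decimal

236


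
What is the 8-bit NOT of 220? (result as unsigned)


~0b11011100 = 0b100011 = 35 (8-bit unsigned)

35


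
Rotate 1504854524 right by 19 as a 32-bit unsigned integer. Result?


Rotate 0b1011001101100100100000111111100 right by 19 (32-bit) = 0b1001000001111111000101100110110 = 1212123958

1212123958


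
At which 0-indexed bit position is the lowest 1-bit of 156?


0b10011100. Lowest set bit at position 2

2


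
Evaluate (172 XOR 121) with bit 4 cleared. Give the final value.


Step 1: 172 ^ 121 = 213
Step 2: 213 & ~(1 << 4) = 197

197


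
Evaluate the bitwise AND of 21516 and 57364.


0b101010000001100 & 0b1110000000010100 = 0b100000000000100 = 16388

16388


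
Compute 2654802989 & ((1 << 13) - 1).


2654802989 & 8191 = 5165

5165


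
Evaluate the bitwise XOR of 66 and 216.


0b1000010 ^ 0b11011000 = 0b10011010 = 154

154


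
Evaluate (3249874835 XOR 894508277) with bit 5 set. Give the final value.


Step 1: 3249874835 ^ 894508277 = 4108598118
Step 2: 4108598118 | (1 << 5) = 4108598118 | 32 = 4108598118

4108598118


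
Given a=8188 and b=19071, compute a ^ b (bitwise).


8188 ^ 19071 = 21891

21891


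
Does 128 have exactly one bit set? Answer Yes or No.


0b10000000. Only one bit set => Yes

Yes


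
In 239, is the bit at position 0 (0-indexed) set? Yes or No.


0b11101111, bit 0 = 1. Yes

Yes


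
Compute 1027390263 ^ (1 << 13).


1027390263 ^ (1 << 13) = 1027390263 ^ 8192 = 1027382071

1027382071


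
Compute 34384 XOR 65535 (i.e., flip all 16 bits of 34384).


34384 ^ 65535 = 31151

31151


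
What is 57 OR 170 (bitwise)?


0b111001 | 0b10101010 = 0b10111011 = 187

187


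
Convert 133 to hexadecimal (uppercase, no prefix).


133 = 85 hex

85


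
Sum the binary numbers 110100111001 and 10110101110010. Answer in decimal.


110100111001 + 10110101110010 = 11101010101011 = 15019

15019


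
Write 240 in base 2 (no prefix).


240 = 11110000 in binary

11110000


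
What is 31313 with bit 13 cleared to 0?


31313 & ~(1 << 13) = 23121

23121


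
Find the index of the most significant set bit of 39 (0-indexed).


0b100111. Highest set bit at position 5

5


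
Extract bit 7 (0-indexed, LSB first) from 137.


0b10001001, position 7 = 1

1


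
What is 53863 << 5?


0b1101001001100111 << 5 = 0b110100100110011100000 = 1723616

1723616


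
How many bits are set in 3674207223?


0b11011010111111111111001111110111 has 26 set bits

26


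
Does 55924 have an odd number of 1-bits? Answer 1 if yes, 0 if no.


0b1101101001110100 has 9 ones => parity 1

1


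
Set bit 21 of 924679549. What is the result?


924679549 | (1 << 21) = 924679549 | 2097152 = 926776701

926776701


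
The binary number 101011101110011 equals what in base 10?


101011101110011 in decimal = 22387

22387


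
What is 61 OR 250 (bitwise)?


0b111101 | 0b11111010 = 0b11111111 = 255

255


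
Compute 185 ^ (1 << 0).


185 ^ (1 << 0) = 185 ^ 1 = 184

184


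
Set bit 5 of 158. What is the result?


158 | (1 << 5) = 158 | 32 = 190

190


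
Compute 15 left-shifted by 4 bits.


0b1111 << 4 = 0b11110000 = 240

240


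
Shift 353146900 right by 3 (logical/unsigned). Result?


0b10101000011001001100000010100 >> 3 = 0b10101000011001001100000010 = 44143362

44143362


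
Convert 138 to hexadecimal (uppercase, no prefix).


138 = 8A hex

8A


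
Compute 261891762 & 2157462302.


0b1111100111000010011010110010 & 0b10000000100110000100001100011110 = 0b100110000000001000010010 = 9962002

9962002


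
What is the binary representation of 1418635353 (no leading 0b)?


1418635353 = 1010100100011101010100001011001 in binary

1010100100011101010100001011001


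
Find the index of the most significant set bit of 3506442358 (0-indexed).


0b11010001000000000001000001110110. Highest set bit at position 31

31


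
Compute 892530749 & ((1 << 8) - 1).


892530749 & 255 = 61

61


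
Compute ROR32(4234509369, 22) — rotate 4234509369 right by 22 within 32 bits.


Rotate 0b11111100011001010111110000111001 right by 22 (32-bit) = 0b10010101111100001110011111110001 = 2515593201

2515593201


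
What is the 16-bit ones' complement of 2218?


2218 ^ 65535 = 63317

63317


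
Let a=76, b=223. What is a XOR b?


76 ^ 223 = 147

147


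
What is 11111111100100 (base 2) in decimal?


11111111100100 in decimal = 16356

16356


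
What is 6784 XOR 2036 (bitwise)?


0b1101010000000 ^ 0b11111110100 = 0b1110101110100 = 7540

7540


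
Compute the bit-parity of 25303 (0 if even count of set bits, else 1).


0b110001011010111 has 9 ones => parity 1

1


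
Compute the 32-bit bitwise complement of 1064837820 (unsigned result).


~0b111111011110000010001010111100 = 0b11000000100001111101110101000011 = 3230129475 (32-bit unsigned)

3230129475


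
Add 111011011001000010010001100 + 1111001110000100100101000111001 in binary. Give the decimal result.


111011011001000010010001100 + 1111001110000100100101000111001 = 10000001001011101100111011000101 = 2167328453

2167328453


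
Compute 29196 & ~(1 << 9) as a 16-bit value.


29196 & ~(1 << 9) = 28684

28684


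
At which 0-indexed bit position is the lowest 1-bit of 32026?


0b111110100011010. Lowest set bit at position 1

1


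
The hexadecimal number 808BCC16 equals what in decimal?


808BCC16 hex = 2156645398 decimal

2156645398


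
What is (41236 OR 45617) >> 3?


Step 1: 41236 | 45617 = 45877
Step 2: 45877 >> 3 = 5734

5734


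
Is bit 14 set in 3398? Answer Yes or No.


0b110101000110, bit 14 = 0. No

No


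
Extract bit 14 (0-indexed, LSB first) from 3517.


0b110110111101, position 14 = 0

0


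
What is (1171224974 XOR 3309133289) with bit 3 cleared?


Step 1: 1171224974 ^ 3309133289 = 2163352679
Step 2: 2163352679 & ~(1 << 3) = 2163352679

2163352679


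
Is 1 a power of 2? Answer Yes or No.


0b1. Only one bit set => Yes

Yes


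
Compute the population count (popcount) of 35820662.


0b10001000101001010001110110 has 11 set bits

11


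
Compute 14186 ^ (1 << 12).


14186 ^ (1 << 12) = 14186 ^ 4096 = 10090

10090


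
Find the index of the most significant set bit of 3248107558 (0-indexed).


0b11000001100110100011000000100110. Highest set bit at position 31

31


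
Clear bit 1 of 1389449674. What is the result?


1389449674 & ~(1 << 1) = 1389449672

1389449672


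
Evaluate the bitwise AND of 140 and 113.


0b10001100 & 0b1110001 = 0b0 = 0

0


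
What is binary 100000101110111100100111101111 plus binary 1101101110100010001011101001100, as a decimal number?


100000101110111100100111101111 + 1101101110100010001011101001100 = 10001110100011001110000100111011 = 2391597371

2391597371


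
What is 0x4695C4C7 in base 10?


4695C4C7 hex = 1184220359 decimal

1184220359


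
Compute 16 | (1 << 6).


16 | (1 << 6) = 16 | 64 = 80

80


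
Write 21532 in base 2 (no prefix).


21532 = 101010000011100 in binary

101010000011100


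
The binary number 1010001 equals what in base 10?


1010001 in decimal = 81

81


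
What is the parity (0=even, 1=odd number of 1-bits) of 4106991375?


0b11110100110010111011011100001111 has 20 ones => parity 0

0


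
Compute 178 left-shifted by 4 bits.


0b10110010 << 4 = 0b101100100000 = 2848

2848


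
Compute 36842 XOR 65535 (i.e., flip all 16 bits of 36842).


36842 ^ 65535 = 28693

28693


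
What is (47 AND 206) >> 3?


Step 1: 47 & 206 = 14
Step 2: 14 >> 3 = 1

1


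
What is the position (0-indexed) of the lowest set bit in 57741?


0b1110000110001101. Lowest set bit at position 0

0


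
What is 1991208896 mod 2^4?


1991208896 & 15 = 0

0


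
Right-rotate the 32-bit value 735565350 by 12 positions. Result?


Rotate 0b101011110101111101011000100110 right by 12 (32-bit) = 0b1100010011000101011110101111101 = 1650638205

1650638205


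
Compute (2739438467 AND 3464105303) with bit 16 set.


Step 1: 2739438467 & 3464105303 = 2185756931
Step 2: 2185756931 | (1 << 16) = 2185756931 | 65536 = 2185822467

2185822467


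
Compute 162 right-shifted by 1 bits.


0b10100010 >> 1 = 0b1010001 = 81

81


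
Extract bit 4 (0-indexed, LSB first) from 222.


0b11011110, position 4 = 1

1


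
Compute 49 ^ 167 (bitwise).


0b110001 ^ 0b10100111 = 0b10010110 = 150

150


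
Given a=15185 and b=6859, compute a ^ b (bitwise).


15185 ^ 6859 = 8602

8602


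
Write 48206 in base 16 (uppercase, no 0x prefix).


48206 = BC4E hex

BC4E


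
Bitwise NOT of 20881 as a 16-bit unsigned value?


~0b101000110010001 = 0b1010111001101110 = 44654 (16-bit unsigned)

44654


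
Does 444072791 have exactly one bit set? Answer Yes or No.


0b11010011110000000001101010111. Multiple bits set => No

No


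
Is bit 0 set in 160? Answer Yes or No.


0b10100000, bit 0 = 0. No

No


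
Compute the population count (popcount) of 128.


0b10000000 has 1 set bits

1


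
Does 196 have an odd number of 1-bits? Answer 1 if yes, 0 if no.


0b11000100 has 3 ones => parity 1

1


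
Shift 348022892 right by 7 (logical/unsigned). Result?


0b10100101111100110100001101100 >> 7 = 0b1010010111110011010000 = 2718928

2718928


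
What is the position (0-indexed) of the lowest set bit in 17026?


0b100001010000010. Lowest set bit at position 1

1


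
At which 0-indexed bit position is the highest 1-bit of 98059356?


0b101110110000100010001011100. Highest set bit at position 26

26


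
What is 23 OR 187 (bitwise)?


0b10111 | 0b10111011 = 0b10111111 = 191

191


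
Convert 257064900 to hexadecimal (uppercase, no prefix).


257064900 = F527FC4 hex

F527FC4


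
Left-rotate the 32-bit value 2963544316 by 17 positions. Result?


Rotate 0b10110000101001000001100011111100 left by 17 (32-bit) = 0b110001111110010110000101001000 = 838426952

838426952


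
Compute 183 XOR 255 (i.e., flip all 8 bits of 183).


183 ^ 255 = 72

72


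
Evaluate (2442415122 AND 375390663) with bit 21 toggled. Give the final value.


Step 1: 2442415122 & 375390663 = 268435458
Step 2: 268435458 ^ (1 << 21) = 268435458 ^ 2097152 = 270532610

270532610
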